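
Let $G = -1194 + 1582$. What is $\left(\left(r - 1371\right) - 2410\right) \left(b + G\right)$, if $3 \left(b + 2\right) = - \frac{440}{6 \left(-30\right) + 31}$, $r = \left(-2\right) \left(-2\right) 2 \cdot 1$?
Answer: $- \frac{652661086}{447} \approx -1.4601 \cdot 10^{6}$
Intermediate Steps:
$r = 8$ ($r = 4 \cdot 2 \cdot 1 = 8 \cdot 1 = 8$)
$G = 388$
$b = - \frac{454}{447}$ ($b = -2 + \frac{\left(-440\right) \frac{1}{6 \left(-30\right) + 31}}{3} = -2 + \frac{\left(-440\right) \frac{1}{-180 + 31}}{3} = -2 + \frac{\left(-440\right) \frac{1}{-149}}{3} = -2 + \frac{\left(-440\right) \left(- \frac{1}{149}\right)}{3} = -2 + \frac{1}{3} \cdot \frac{440}{149} = -2 + \frac{440}{447} = - \frac{454}{447} \approx -1.0157$)
$\left(\left(r - 1371\right) - 2410\right) \left(b + G\right) = \left(\left(8 - 1371\right) - 2410\right) \left(- \frac{454}{447} + 388\right) = \left(\left(8 - 1371\right) - 2410\right) \frac{172982}{447} = \left(-1363 - 2410\right) \frac{172982}{447} = \left(-3773\right) \frac{172982}{447} = - \frac{652661086}{447}$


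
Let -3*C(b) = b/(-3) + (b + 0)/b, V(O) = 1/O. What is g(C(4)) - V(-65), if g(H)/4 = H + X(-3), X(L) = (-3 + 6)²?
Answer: 21329/585 ≈ 36.460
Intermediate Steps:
X(L) = 9 (X(L) = 3² = 9)
C(b) = -⅓ + b/9 (C(b) = -(b/(-3) + (b + 0)/b)/3 = -(b*(-⅓) + b/b)/3 = -(-b/3 + 1)/3 = -(1 - b/3)/3 = -⅓ + b/9)
g(H) = 36 + 4*H (g(H) = 4*(H + 9) = 4*(9 + H) = 36 + 4*H)
g(C(4)) - V(-65) = (36 + 4*(-⅓ + (⅑)*4)) - 1/(-65) = (36 + 4*(-⅓ + 4/9)) - 1*(-1/65) = (36 + 4*(⅑)) + 1/65 = (36 + 4/9) + 1/65 = 328/9 + 1/65 = 21329/585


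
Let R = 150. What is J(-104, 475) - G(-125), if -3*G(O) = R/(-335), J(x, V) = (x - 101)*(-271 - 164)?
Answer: 5974715/67 ≈ 89175.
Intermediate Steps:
J(x, V) = 43935 - 435*x (J(x, V) = (-101 + x)*(-435) = 43935 - 435*x)
G(O) = 10/67 (G(O) = -50/(-335) = -50*(-1)/335 = -1/3*(-30/67) = 10/67)
J(-104, 475) - G(-125) = (43935 - 435*(-104)) - 1*10/67 = (43935 + 45240) - 10/67 = 89175 - 10/67 = 5974715/67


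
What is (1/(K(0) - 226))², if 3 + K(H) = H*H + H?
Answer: 1/52441 ≈ 1.9069e-5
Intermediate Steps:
K(H) = -3 + H + H² (K(H) = -3 + (H*H + H) = -3 + (H² + H) = -3 + (H + H²) = -3 + H + H²)
(1/(K(0) - 226))² = (1/((-3 + 0 + 0²) - 226))² = (1/((-3 + 0 + 0) - 226))² = (1/(-3 - 226))² = (1/(-229))² = (-1/229)² = 1/52441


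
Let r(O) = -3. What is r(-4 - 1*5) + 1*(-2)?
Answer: -5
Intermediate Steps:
r(-4 - 1*5) + 1*(-2) = -3 + 1*(-2) = -3 - 2 = -5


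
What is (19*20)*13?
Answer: 4940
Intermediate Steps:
(19*20)*13 = 380*13 = 4940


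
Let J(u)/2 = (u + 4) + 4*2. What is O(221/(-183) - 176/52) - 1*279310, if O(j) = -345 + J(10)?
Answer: -279611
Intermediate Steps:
J(u) = 24 + 2*u (J(u) = 2*((u + 4) + 4*2) = 2*((4 + u) + 8) = 2*(12 + u) = 24 + 2*u)
O(j) = -301 (O(j) = -345 + (24 + 2*10) = -345 + (24 + 20) = -345 + 44 = -301)
O(221/(-183) - 176/52) - 1*279310 = -301 - 1*279310 = -301 - 279310 = -279611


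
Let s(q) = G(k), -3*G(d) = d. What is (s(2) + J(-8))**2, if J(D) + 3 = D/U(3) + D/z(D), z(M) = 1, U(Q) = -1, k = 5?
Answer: 196/9 ≈ 21.778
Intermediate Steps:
G(d) = -d/3
s(q) = -5/3 (s(q) = -1/3*5 = -5/3)
J(D) = -3 (J(D) = -3 + (D/(-1) + D/1) = -3 + (D*(-1) + D*1) = -3 + (-D + D) = -3 + 0 = -3)
(s(2) + J(-8))**2 = (-5/3 - 3)**2 = (-14/3)**2 = 196/9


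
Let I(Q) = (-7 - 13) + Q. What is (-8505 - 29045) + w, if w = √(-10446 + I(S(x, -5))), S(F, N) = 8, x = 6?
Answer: -37550 + 3*I*√1162 ≈ -37550.0 + 102.26*I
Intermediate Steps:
I(Q) = -20 + Q
w = 3*I*√1162 (w = √(-10446 + (-20 + 8)) = √(-10446 - 12) = √(-10458) = 3*I*√1162 ≈ 102.26*I)
(-8505 - 29045) + w = (-8505 - 29045) + 3*I*√1162 = -37550 + 3*I*√1162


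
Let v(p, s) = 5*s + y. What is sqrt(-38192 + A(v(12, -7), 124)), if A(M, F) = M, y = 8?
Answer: I*sqrt(38219) ≈ 195.5*I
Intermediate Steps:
v(p, s) = 8 + 5*s (v(p, s) = 5*s + 8 = 8 + 5*s)
sqrt(-38192 + A(v(12, -7), 124)) = sqrt(-38192 + (8 + 5*(-7))) = sqrt(-38192 + (8 - 35)) = sqrt(-38192 - 27) = sqrt(-38219) = I*sqrt(38219)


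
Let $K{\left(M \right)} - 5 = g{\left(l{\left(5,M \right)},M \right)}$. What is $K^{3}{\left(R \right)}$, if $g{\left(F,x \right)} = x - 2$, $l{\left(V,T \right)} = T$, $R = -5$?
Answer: $-8$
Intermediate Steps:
$g{\left(F,x \right)} = -2 + x$
$K{\left(M \right)} = 3 + M$ ($K{\left(M \right)} = 5 + \left(-2 + M\right) = 3 + M$)
$K^{3}{\left(R \right)} = \left(3 - 5\right)^{3} = \left(-2\right)^{3} = -8$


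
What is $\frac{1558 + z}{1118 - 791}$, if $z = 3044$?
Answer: $\frac{1534}{109} \approx 14.073$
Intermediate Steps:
$\frac{1558 + z}{1118 - 791} = \frac{1558 + 3044}{1118 - 791} = \frac{4602}{327} = 4602 \cdot \frac{1}{327} = \frac{1534}{109}$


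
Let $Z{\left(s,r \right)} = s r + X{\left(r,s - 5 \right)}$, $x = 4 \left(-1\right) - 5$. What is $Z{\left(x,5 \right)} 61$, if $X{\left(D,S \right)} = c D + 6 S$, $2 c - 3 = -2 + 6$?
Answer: $- \frac{13603}{2} \approx -6801.5$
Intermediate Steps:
$x = -9$ ($x = -4 - 5 = -9$)
$c = \frac{7}{2}$ ($c = \frac{3}{2} + \frac{-2 + 6}{2} = \frac{3}{2} + \frac{1}{2} \cdot 4 = \frac{3}{2} + 2 = \frac{7}{2} \approx 3.5$)
$X{\left(D,S \right)} = 6 S + \frac{7 D}{2}$ ($X{\left(D,S \right)} = \frac{7 D}{2} + 6 S = 6 S + \frac{7 D}{2}$)
$Z{\left(s,r \right)} = -30 + 6 s + \frac{7 r}{2} + r s$ ($Z{\left(s,r \right)} = s r + \left(6 \left(s - 5\right) + \frac{7 r}{2}\right) = r s + \left(6 \left(-5 + s\right) + \frac{7 r}{2}\right) = r s + \left(\left(-30 + 6 s\right) + \frac{7 r}{2}\right) = r s + \left(-30 + 6 s + \frac{7 r}{2}\right) = -30 + 6 s + \frac{7 r}{2} + r s$)
$Z{\left(x,5 \right)} 61 = \left(-30 + 6 \left(-9\right) + \frac{7}{2} \cdot 5 + 5 \left(-9\right)\right) 61 = \left(-30 - 54 + \frac{35}{2} - 45\right) 61 = \left(- \frac{223}{2}\right) 61 = - \frac{13603}{2}$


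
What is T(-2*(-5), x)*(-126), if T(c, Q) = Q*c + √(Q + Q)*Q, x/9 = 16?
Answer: -181440 - 217728*√2 ≈ -4.8935e+5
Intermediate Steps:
x = 144 (x = 9*16 = 144)
T(c, Q) = Q*c + √2*Q^(3/2) (T(c, Q) = Q*c + √(2*Q)*Q = Q*c + (√2*√Q)*Q = Q*c + √2*Q^(3/2))
T(-2*(-5), x)*(-126) = (144*(-2*(-5)) + √2*144^(3/2))*(-126) = (144*10 + √2*1728)*(-126) = (1440 + 1728*√2)*(-126) = -181440 - 217728*√2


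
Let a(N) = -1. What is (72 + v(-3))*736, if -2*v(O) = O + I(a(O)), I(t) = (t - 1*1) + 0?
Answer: 54832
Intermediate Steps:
I(t) = -1 + t (I(t) = (t - 1) + 0 = (-1 + t) + 0 = -1 + t)
v(O) = 1 - O/2 (v(O) = -(O + (-1 - 1))/2 = -(O - 2)/2 = -(-2 + O)/2 = 1 - O/2)
(72 + v(-3))*736 = (72 + (1 - 1/2*(-3)))*736 = (72 + (1 + 3/2))*736 = (72 + 5/2)*736 = (149/2)*736 = 54832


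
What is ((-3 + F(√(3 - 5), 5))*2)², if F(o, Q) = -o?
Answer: 28 + 24*I*√2 ≈ 28.0 + 33.941*I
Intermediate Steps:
((-3 + F(√(3 - 5), 5))*2)² = ((-3 - √(3 - 5))*2)² = ((-3 - √(-2))*2)² = ((-3 - I*√2)*2)² = (-6 - 2*I*√2)²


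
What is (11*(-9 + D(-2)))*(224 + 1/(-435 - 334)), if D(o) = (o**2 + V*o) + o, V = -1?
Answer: -9474025/769 ≈ -12320.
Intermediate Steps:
D(o) = o**2 (D(o) = (o**2 - o) + o = o**2)
(11*(-9 + D(-2)))*(224 + 1/(-435 - 334)) = (11*(-9 + (-2)**2))*(224 + 1/(-435 - 334)) = (11*(-9 + 4))*(224 + 1/(-769)) = (11*(-5))*(224 - 1/769) = -55*172255/769 = -9474025/769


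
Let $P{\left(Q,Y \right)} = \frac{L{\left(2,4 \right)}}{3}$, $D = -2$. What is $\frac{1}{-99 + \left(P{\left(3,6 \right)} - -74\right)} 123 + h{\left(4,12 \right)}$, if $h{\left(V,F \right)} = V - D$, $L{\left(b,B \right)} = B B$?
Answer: $- \frac{15}{59} \approx -0.25424$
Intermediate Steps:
$L{\left(b,B \right)} = B^{2}$
$h{\left(V,F \right)} = 2 + V$ ($h{\left(V,F \right)} = V - -2 = V + 2 = 2 + V$)
$P{\left(Q,Y \right)} = \frac{16}{3}$ ($P{\left(Q,Y \right)} = \frac{4^{2}}{3} = 16 \cdot \frac{1}{3} = \frac{16}{3}$)
$\frac{1}{-99 + \left(P{\left(3,6 \right)} - -74\right)} 123 + h{\left(4,12 \right)} = \frac{1}{-99 + \left(\frac{16}{3} - -74\right)} 123 + \left(2 + 4\right) = \frac{1}{-99 + \left(\frac{16}{3} + 74\right)} 123 + 6 = \frac{1}{-99 + \frac{238}{3}} \cdot 123 + 6 = \frac{1}{- \frac{59}{3}} \cdot 123 + 6 = \left(- \frac{3}{59}\right) 123 + 6 = - \frac{369}{59} + 6 = - \frac{15}{59}$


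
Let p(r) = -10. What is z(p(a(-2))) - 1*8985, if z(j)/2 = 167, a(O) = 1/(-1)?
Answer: -8651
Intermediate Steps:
a(O) = -1
z(j) = 334 (z(j) = 2*167 = 334)
z(p(a(-2))) - 1*8985 = 334 - 1*8985 = 334 - 8985 = -8651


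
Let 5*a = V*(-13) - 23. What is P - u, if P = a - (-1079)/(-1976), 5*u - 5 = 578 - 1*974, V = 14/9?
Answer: 94405/1368 ≈ 69.010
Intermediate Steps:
V = 14/9 (V = 14*(1/9) = 14/9 ≈ 1.5556)
a = -389/45 (a = ((14/9)*(-13) - 23)/5 = (-182/9 - 23)/5 = (1/5)*(-389/9) = -389/45 ≈ -8.6444)
u = -391/5 (u = 1 + (578 - 1*974)/5 = 1 + (578 - 974)/5 = 1 + (1/5)*(-396) = 1 - 396/5 = -391/5 ≈ -78.200)
P = -62863/6840 (P = -389/45 - (-1079)/(-1976) = -389/45 - (-1079)*(-1)/1976 = -389/45 - 1*83/152 = -389/45 - 83/152 = -62863/6840 ≈ -9.1905)
P - u = -62863/6840 - 1*(-391/5) = -62863/6840 + 391/5 = 94405/1368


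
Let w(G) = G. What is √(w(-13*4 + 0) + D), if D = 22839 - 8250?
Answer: √14537 ≈ 120.57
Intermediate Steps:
D = 14589
√(w(-13*4 + 0) + D) = √((-13*4 + 0) + 14589) = √((-52 + 0) + 14589) = √(-52 + 14589) = √14537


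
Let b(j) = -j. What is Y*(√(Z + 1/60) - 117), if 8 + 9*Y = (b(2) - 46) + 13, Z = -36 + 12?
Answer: 559 - 43*I*√21585/270 ≈ 559.0 - 23.398*I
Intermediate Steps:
Z = -24
Y = -43/9 (Y = -8/9 + ((-1*2 - 46) + 13)/9 = -8/9 + ((-2 - 46) + 13)/9 = -8/9 + (-48 + 13)/9 = -8/9 + (⅑)*(-35) = -8/9 - 35/9 = -43/9 ≈ -4.7778)
Y*(√(Z + 1/60) - 117) = -43*(√(-24 + 1/60) - 117)/9 = -43*(√(-1439/60) - 117)/9 = -43*(I*√21585/30 - 117)/9 = -43*(-117 + I*√21585/30)/9 = 559 - 43*I*√21585/270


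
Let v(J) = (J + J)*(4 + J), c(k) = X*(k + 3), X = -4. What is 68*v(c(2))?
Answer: 43520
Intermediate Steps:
c(k) = -12 - 4*k (c(k) = -4*(k + 3) = -4*(3 + k) = -12 - 4*k)
v(J) = 2*J*(4 + J) (v(J) = (2*J)*(4 + J) = 2*J*(4 + J))
68*v(c(2)) = 68*(2*(-12 - 4*2)*(4 + (-12 - 4*2))) = 68*(2*(-12 - 8)*(4 + (-12 - 8))) = 68*(2*(-20)*(4 - 20)) = 68*(2*(-20)*(-16)) = 68*640 = 43520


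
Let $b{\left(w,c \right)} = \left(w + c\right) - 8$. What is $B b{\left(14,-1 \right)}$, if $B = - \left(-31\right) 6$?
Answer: $930$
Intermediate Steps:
$b{\left(w,c \right)} = -8 + c + w$ ($b{\left(w,c \right)} = \left(c + w\right) - 8 = -8 + c + w$)
$B = 186$ ($B = \left(-1\right) \left(-186\right) = 186$)
$B b{\left(14,-1 \right)} = 186 \left(-8 - 1 + 14\right) = 186 \cdot 5 = 930$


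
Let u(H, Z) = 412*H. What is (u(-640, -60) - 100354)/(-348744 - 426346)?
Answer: 182017/387545 ≈ 0.46967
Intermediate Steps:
(u(-640, -60) - 100354)/(-348744 - 426346) = (412*(-640) - 100354)/(-348744 - 426346) = (-263680 - 100354)/(-775090) = -364034*(-1/775090) = 182017/387545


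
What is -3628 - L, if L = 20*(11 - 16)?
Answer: -3528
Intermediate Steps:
L = -100 (L = 20*(-5) = -100)
-3628 - L = -3628 - 1*(-100) = -3628 + 100 = -3528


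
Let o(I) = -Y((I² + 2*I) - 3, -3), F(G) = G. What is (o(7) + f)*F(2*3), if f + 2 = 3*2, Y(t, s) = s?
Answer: 42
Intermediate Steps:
o(I) = 3 (o(I) = -1*(-3) = 3)
f = 4 (f = -2 + 3*2 = -2 + 6 = 4)
(o(7) + f)*F(2*3) = (3 + 4)*(2*3) = 7*6 = 42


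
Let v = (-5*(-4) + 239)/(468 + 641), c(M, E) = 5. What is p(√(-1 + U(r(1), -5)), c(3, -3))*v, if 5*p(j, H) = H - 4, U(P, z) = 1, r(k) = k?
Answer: 259/5545 ≈ 0.046709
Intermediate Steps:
p(j, H) = -⅘ + H/5 (p(j, H) = (H - 4)/5 = (-4 + H)/5 = -⅘ + H/5)
v = 259/1109 (v = (20 + 239)/1109 = 259*(1/1109) = 259/1109 ≈ 0.23354)
p(√(-1 + U(r(1), -5)), c(3, -3))*v = (-⅘ + (⅕)*5)*(259/1109) = (-⅘ + 1)*(259/1109) = (⅕)*(259/1109) = 259/5545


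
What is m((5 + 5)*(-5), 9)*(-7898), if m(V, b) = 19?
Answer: -150062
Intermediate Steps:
m((5 + 5)*(-5), 9)*(-7898) = 19*(-7898) = -150062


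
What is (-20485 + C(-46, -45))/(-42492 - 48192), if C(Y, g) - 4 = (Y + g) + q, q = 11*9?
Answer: 20473/90684 ≈ 0.22576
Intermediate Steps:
q = 99
C(Y, g) = 103 + Y + g (C(Y, g) = 4 + ((Y + g) + 99) = 4 + (99 + Y + g) = 103 + Y + g)
(-20485 + C(-46, -45))/(-42492 - 48192) = (-20485 + (103 - 46 - 45))/(-42492 - 48192) = (-20485 + 12)/(-90684) = -20473*(-1/90684) = 20473/90684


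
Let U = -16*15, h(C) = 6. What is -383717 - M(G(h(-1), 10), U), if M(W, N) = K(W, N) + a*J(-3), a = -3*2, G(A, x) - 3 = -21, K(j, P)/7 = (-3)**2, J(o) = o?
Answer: -383798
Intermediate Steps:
K(j, P) = 63 (K(j, P) = 7*(-3)**2 = 7*9 = 63)
G(A, x) = -18 (G(A, x) = 3 - 21 = -18)
U = -240
a = -6
M(W, N) = 81 (M(W, N) = 63 - 6*(-3) = 63 + 18 = 81)
-383717 - M(G(h(-1), 10), U) = -383717 - 1*81 = -383717 - 81 = -383798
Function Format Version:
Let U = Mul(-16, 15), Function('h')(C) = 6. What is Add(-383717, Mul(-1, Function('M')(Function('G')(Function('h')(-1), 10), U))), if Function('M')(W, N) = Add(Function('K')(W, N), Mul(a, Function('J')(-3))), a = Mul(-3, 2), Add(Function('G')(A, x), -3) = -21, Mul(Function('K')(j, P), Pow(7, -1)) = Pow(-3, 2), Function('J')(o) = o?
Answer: -383798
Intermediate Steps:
Function('K')(j, P) = 63 (Function('K')(j, P) = Mul(7, Pow(-3, 2)) = Mul(7, 9) = 63)
Function('G')(A, x) = -18 (Function('G')(A, x) = Add(3, -21) = -18)
U = -240
a = -6
Function('M')(W, N) = 81 (Function('M')(W, N) = Add(63, Mul(-6, -3)) = Add(63, 18) = 81)
Add(-383717, Mul(-1, Function('M')(Function('G')(Function('h')(-1), 10), U))) = Add(-383717, Mul(-1, 81)) = Add(-383717, -81) = -383798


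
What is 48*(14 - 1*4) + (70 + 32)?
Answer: 582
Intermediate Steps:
48*(14 - 1*4) + (70 + 32) = 48*(14 - 4) + 102 = 48*10 + 102 = 480 + 102 = 582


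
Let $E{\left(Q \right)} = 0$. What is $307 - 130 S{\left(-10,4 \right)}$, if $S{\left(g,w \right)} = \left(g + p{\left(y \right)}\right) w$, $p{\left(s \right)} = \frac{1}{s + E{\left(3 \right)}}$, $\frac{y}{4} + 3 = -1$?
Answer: $\frac{11079}{2} \approx 5539.5$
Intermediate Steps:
$y = -16$ ($y = -12 + 4 \left(-1\right) = -12 - 4 = -16$)
$p{\left(s \right)} = \frac{1}{s}$ ($p{\left(s \right)} = \frac{1}{s + 0} = \frac{1}{s}$)
$S{\left(g,w \right)} = w \left(- \frac{1}{16} + g\right)$ ($S{\left(g,w \right)} = \left(g + \frac{1}{-16}\right) w = \left(g - \frac{1}{16}\right) w = \left(- \frac{1}{16} + g\right) w = w \left(- \frac{1}{16} + g\right)$)
$307 - 130 S{\left(-10,4 \right)} = 307 - 130 \cdot 4 \left(- \frac{1}{16} - 10\right) = 307 - 130 \cdot 4 \left(- \frac{161}{16}\right) = 307 - - \frac{10465}{2} = 307 + \frac{10465}{2} = \frac{11079}{2}$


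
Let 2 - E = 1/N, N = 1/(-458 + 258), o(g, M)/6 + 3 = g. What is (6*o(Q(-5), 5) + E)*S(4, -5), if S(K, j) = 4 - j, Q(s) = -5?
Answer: -774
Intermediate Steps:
o(g, M) = -18 + 6*g
N = -1/200 (N = 1/(-200) = -1/200 ≈ -0.0050000)
E = 202 (E = 2 - 1/(-1/200) = 2 - 1*(-200) = 2 + 200 = 202)
(6*o(Q(-5), 5) + E)*S(4, -5) = (6*(-18 + 6*(-5)) + 202)*(4 - 1*(-5)) = (6*(-18 - 30) + 202)*(4 + 5) = (6*(-48) + 202)*9 = (-288 + 202)*9 = -86*9 = -774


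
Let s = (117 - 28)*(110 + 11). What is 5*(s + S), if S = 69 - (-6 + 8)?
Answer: 54180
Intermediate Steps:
s = 10769 (s = 89*121 = 10769)
S = 67 (S = 69 - 1*2 = 69 - 2 = 67)
5*(s + S) = 5*(10769 + 67) = 5*10836 = 54180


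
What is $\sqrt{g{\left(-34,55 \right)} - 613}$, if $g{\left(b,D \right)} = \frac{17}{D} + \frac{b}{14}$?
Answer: $\frac{i \sqrt{91176085}}{385} \approx 24.802 i$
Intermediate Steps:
$g{\left(b,D \right)} = \frac{17}{D} + \frac{b}{14}$ ($g{\left(b,D \right)} = \frac{17}{D} + b \frac{1}{14} = \frac{17}{D} + \frac{b}{14}$)
$\sqrt{g{\left(-34,55 \right)} - 613} = \sqrt{\left(\frac{17}{55} + \frac{1}{14} \left(-34\right)\right) - 613} = \sqrt{\left(17 \cdot \frac{1}{55} - \frac{17}{7}\right) - 613} = \sqrt{\left(\frac{17}{55} - \frac{17}{7}\right) - 613} = \sqrt{- \frac{816}{385} - 613} = \sqrt{- \frac{236821}{385}} = \frac{i \sqrt{91176085}}{385}$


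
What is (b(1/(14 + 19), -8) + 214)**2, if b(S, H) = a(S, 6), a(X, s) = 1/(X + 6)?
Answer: 1816379161/39601 ≈ 45867.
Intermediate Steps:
a(X, s) = 1/(6 + X)
b(S, H) = 1/(6 + S)
(b(1/(14 + 19), -8) + 214)**2 = (1/(6 + 1/(14 + 19)) + 214)**2 = (1/(6 + 1/33) + 214)**2 = (1/(199/33) + 214)**2 = (33/199 + 214)**2 = (42619/199)**2 = 1816379161/39601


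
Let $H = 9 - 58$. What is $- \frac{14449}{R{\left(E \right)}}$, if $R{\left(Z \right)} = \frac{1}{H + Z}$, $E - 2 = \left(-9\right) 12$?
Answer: $2239595$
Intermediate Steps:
$E = -106$ ($E = 2 - 108 = -106$)
$H = -49$
$R{\left(Z \right)} = \frac{1}{-49 + Z}$
$- \frac{14449}{R{\left(E \right)}} = - \frac{14449}{\frac{1}{-49 - 106}} = - \frac{14449}{\frac{1}{-155}} = - \frac{14449}{- \frac{1}{155}} = \left(-14449\right) \left(-155\right) = 2239595$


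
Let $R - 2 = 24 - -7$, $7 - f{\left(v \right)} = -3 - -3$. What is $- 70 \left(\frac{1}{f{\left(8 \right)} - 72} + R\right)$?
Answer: $- \frac{30016}{13} \approx -2308.9$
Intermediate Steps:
$f{\left(v \right)} = 7$ ($f{\left(v \right)} = 7 - \left(-3 - -3\right) = 7 - \left(-3 + 3\right) = 7 - 0 = 7 + 0 = 7$)
$R = 33$ ($R = 2 + \left(24 - -7\right) = 2 + \left(24 + 7\right) = 2 + 31 = 33$)
$- 70 \left(\frac{1}{f{\left(8 \right)} - 72} + R\right) = - 70 \left(\frac{1}{7 - 72} + 33\right) = - 70 \left(\frac{1}{-65} + 33\right) = - 70 \left(- \frac{1}{65} + 33\right) = \left(-70\right) \frac{2144}{65} = - \frac{30016}{13}$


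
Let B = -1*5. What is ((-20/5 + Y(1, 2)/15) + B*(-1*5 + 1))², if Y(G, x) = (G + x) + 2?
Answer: 2401/9 ≈ 266.78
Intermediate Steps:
Y(G, x) = 2 + G + x
B = -5
((-20/5 + Y(1, 2)/15) + B*(-1*5 + 1))² = ((-20/5 + (2 + 1 + 2)/15) - 5*(-1*5 + 1))² = ((-20*⅕ + 5*(1/15)) - 5*(-5 + 1))² = ((-4 + ⅓) - 5*(-4))² = (-11/3 + 20)² = (49/3)² = 2401/9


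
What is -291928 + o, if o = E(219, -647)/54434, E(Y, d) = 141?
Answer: -15890808611/54434 ≈ -2.9193e+5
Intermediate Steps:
o = 141/54434 ≈ 0.0025903
-291928 + o = -291928 + 141/54434 = -15890808611/54434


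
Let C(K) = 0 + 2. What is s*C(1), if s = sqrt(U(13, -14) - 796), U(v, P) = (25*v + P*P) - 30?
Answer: 2*I*sqrt(305) ≈ 34.928*I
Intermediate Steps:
C(K) = 2
U(v, P) = -30 + P**2 + 25*v (U(v, P) = (25*v + P**2) - 30 = (P**2 + 25*v) - 30 = -30 + P**2 + 25*v)
s = I*sqrt(305) (s = sqrt((-30 + (-14)**2 + 25*13) - 796) = sqrt((-30 + 196 + 325) - 796) = sqrt(491 - 796) = sqrt(-305) = I*sqrt(305) ≈ 17.464*I)
s*C(1) = (I*sqrt(305))*2 = 2*I*sqrt(305)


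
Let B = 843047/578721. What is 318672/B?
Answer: 184422178512/843047 ≈ 2.1876e+5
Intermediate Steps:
B = 843047/578721 (B = 843047*(1/578721) = 843047/578721 ≈ 1.4567)
318672/B = 318672/(843047/578721) = 318672*(578721/843047) = 184422178512/843047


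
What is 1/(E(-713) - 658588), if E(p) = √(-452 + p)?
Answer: -658588/433738154909 - I*√1165/433738154909 ≈ -1.5184e-6 - 7.8693e-11*I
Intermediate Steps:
1/(E(-713) - 658588) = 1/(√(-452 - 713) - 658588) = 1/(√(-1165) - 658588) = 1/(I*√1165 - 658588) = 1/(-658588 + I*√1165)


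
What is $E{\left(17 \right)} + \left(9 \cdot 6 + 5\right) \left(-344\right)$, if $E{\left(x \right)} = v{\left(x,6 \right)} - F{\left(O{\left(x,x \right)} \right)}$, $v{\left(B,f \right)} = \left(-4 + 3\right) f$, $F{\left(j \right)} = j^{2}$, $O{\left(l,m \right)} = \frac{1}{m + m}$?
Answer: $- \frac{23469113}{1156} \approx -20302.0$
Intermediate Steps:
$O{\left(l,m \right)} = \frac{1}{2 m}$
$v{\left(B,f \right)} = - f$
$E{\left(x \right)} = -6 - \frac{1}{4 x^{2}}$ ($E{\left(x \right)} = \left(-1\right) 6 - \left(\frac{1}{2 x}\right)^{2} = -6 - \frac{1}{4 x^{2}}$)
$E{\left(17 \right)} + \left(9 \cdot 6 + 5\right) \left(-344\right) = \left(-6 - \frac{1}{4 \cdot 289}\right) + \left(9 \cdot 6 + 5\right) \left(-344\right) = \left(-6 - \frac{1}{1156}\right) + \left(54 + 5\right) \left(-344\right) = \left(-6 - \frac{1}{1156}\right) + 59 \left(-344\right) = - \frac{6937}{1156} - 20296 = - \frac{23469113}{1156}$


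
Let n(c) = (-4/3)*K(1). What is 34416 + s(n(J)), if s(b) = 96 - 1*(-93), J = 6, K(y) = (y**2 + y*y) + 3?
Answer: 34605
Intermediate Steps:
K(y) = 3 + 2*y**2 (K(y) = (y**2 + y**2) + 3 = 2*y**2 + 3 = 3 + 2*y**2)
n(c) = -20/3 (n(c) = (-4/3)*(3 + 2*1**2) = (-4*1/3)*(3 + 2*1) = -4*(3 + 2)/3 = -4/3*5 = -20/3)
s(b) = 189 (s(b) = 96 + 93 = 189)
34416 + s(n(J)) = 34416 + 189 = 34605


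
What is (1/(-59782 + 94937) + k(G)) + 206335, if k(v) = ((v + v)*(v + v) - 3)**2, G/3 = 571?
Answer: 4843243624380209921/35155 ≈ 1.3777e+14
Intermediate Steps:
G = 1713 (G = 3*571 = 1713)
k(v) = (-3 + 4*v**2)**2 (k(v) = ((2*v)*(2*v) - 3)**2 = (4*v**2 - 3)**2 = (-3 + 4*v**2)**2)
(1/(-59782 + 94937) + k(G)) + 206335 = (1/(-59782 + 94937) + (-3 + 4*1713**2)**2) + 206335 = (1/35155 + (-3 + 4*2934369)**2) + 206335 = (1/35155 + (-3 + 11737476)**2) + 206335 = (1/35155 + 11737473**2) + 206335 = (1/35155 + 137768272425729) + 206335 = 4843243617126502996/35155 + 206335 = 4843243624380209921/35155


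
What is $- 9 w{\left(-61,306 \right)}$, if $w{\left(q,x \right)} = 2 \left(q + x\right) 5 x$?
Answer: $-6747300$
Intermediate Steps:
$w{\left(q,x \right)} = x \left(10 q + 10 x\right)$ ($w{\left(q,x \right)} = \left(2 q + 2 x\right) 5 x = \left(10 q + 10 x\right) x = x \left(10 q + 10 x\right)$)
$- 9 w{\left(-61,306 \right)} = - 9 \cdot 10 \cdot 306 \left(-61 + 306\right) = - 9 \cdot 10 \cdot 306 \cdot 245 = \left(-9\right) 749700 = -6747300$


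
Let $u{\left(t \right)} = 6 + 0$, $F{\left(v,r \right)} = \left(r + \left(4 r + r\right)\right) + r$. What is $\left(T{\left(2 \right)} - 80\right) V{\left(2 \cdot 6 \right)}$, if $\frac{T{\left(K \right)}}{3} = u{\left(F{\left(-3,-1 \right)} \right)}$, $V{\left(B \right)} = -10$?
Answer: $620$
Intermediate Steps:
$F{\left(v,r \right)} = 7 r$ ($F{\left(v,r \right)} = \left(r + 5 r\right) + r = 6 r + r = 7 r$)
$u{\left(t \right)} = 6$
$T{\left(K \right)} = 18$ ($T{\left(K \right)} = 3 \cdot 6 = 18$)
$\left(T{\left(2 \right)} - 80\right) V{\left(2 \cdot 6 \right)} = \left(18 - 80\right) \left(-10\right) = \left(-62\right) \left(-10\right) = 620$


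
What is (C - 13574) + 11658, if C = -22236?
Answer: -24152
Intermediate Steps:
(C - 13574) + 11658 = (-22236 - 13574) + 11658 = -35810 + 11658 = -24152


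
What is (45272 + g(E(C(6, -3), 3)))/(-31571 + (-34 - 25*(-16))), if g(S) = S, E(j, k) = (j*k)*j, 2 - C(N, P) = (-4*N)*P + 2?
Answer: -60824/31205 ≈ -1.9492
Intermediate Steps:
C(N, P) = 4*N*P (C(N, P) = 2 - ((-4*N)*P + 2) = 2 - (-4*N*P + 2) = 2 - (2 - 4*N*P) = 2 + (-2 + 4*N*P) = 4*N*P)
E(j, k) = k*j**2
(45272 + g(E(C(6, -3), 3)))/(-31571 + (-34 - 25*(-16))) = (45272 + 3*(4*6*(-3))**2)/(-31571 + (-34 - 25*(-16))) = (45272 + 3*(-72)**2)/(-31571 + (-34 + 400)) = (45272 + 3*5184)/(-31571 + 366) = (45272 + 15552)/(-31205) = 60824*(-1/31205) = -60824/31205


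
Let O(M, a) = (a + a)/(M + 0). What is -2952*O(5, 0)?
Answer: 0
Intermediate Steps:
O(M, a) = 2*a/M (O(M, a) = (2*a)/M = 2*a/M)
-2952*O(5, 0) = -5904*0/5 = -2952*0 = 0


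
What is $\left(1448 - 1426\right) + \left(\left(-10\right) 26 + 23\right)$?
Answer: $-215$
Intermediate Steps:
$\left(1448 - 1426\right) + \left(\left(-10\right) 26 + 23\right) = 22 + \left(-260 + 23\right) = 22 - 237 = -215$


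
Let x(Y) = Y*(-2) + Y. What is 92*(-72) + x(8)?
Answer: -6632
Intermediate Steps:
x(Y) = -Y (x(Y) = -2*Y + Y = -Y)
92*(-72) + x(8) = 92*(-72) - 1*8 = -6624 - 8 = -6632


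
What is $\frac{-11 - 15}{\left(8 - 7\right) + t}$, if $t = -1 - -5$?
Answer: $- \frac{26}{5} \approx -5.2$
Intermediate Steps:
$t = 4$ ($t = -1 + 5 = 4$)
$\frac{-11 - 15}{\left(8 - 7\right) + t} = \frac{-11 - 15}{\left(8 - 7\right) + 4} = - \frac{26}{1 + 4} = - \frac{26}{5}$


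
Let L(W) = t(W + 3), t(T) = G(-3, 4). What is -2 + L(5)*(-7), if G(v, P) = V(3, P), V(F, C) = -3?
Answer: 19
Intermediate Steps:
G(v, P) = -3
t(T) = -3
L(W) = -3
-2 + L(5)*(-7) = -2 - 3*(-7) = -2 + 21 = 19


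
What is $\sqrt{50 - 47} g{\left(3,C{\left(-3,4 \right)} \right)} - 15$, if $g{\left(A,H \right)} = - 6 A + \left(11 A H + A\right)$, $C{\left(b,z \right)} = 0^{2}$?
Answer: $-15 - 15 \sqrt{3} \approx -40.981$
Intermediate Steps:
$C{\left(b,z \right)} = 0$
$g{\left(A,H \right)} = - 5 A + 11 A H$ ($g{\left(A,H \right)} = - 6 A + \left(11 A H + A\right) = - 6 A + \left(A + 11 A H\right) = - 5 A + 11 A H$)
$\sqrt{50 - 47} g{\left(3,C{\left(-3,4 \right)} \right)} - 15 = \sqrt{50 - 47} \cdot 3 \left(-5 + 11 \cdot 0\right) - 15 = \sqrt{3} \cdot 3 \left(-5 + 0\right) - 15 = \sqrt{3} \cdot 3 \left(-5\right) - 15 = \sqrt{3} \left(-15\right) - 15 = - 15 \sqrt{3} - 15 = -15 - 15 \sqrt{3}$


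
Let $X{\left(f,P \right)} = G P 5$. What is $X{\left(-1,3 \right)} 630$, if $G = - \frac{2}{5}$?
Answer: $-3780$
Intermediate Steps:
$G = - \frac{2}{5}$ ($G = \left(-2\right) \frac{1}{5} = - \frac{2}{5} \approx -0.4$)
$X{\left(f,P \right)} = - 2 P$ ($X{\left(f,P \right)} = - \frac{2 P}{5} \cdot 5 = - 2 P$)
$X{\left(-1,3 \right)} 630 = \left(-2\right) 3 \cdot 630 = \left(-6\right) 630 = -3780$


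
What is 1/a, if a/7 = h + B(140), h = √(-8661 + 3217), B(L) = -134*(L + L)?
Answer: -1340/351938961 - I*√1361/4927145454 ≈ -3.8075e-6 - 7.4874e-9*I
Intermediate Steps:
B(L) = -268*L
h = 2*I*√1361 (h = √(-5444) = 2*I*√1361 ≈ 73.783*I)
a = -262640 + 14*I*√1361 (a = 7*(2*I*√1361 - 268*140) = 7*(2*I*√1361 - 37520) = 7*(-37520 + 2*I*√1361) = -262640 + 14*I*√1361 ≈ -2.6264e+5 + 516.48*I)
1/a = 1/(-262640 + 14*I*√1361)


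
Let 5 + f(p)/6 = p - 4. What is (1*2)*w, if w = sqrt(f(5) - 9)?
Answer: 2*I*sqrt(33) ≈ 11.489*I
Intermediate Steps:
f(p) = -54 + 6*p (f(p) = -30 + 6*(p - 4) = -30 + 6*(-4 + p) = -30 + (-24 + 6*p) = -54 + 6*p)
w = I*sqrt(33) (w = sqrt((-54 + 6*5) - 9) = sqrt((-54 + 30) - 9) = sqrt(-24 - 9) = sqrt(-33) = I*sqrt(33) ≈ 5.7446*I)
(1*2)*w = (1*2)*(I*sqrt(33)) = 2*(I*sqrt(33)) = 2*I*sqrt(33)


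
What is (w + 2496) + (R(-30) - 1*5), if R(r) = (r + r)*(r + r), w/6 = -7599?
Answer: -39503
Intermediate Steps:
w = -45594 (w = 6*(-7599) = -45594)
R(r) = 4*r**2 (R(r) = (2*r)*(2*r) = 4*r**2)
(w + 2496) + (R(-30) - 1*5) = (-45594 + 2496) + (4*(-30)**2 - 1*5) = -43098 + (4*900 - 5) = -43098 + (3600 - 5) = -43098 + 3595 = -39503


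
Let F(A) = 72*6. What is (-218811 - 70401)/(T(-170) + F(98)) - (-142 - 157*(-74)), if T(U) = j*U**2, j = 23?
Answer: -1908336011/166283 ≈ -11476.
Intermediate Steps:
T(U) = 23*U**2
F(A) = 432
(-218811 - 70401)/(T(-170) + F(98)) - (-142 - 157*(-74)) = (-218811 - 70401)/(23*(-170)**2 + 432) - (-142 - 157*(-74)) = -289212/(23*28900 + 432) - (-142 + 11618) = -289212/(664700 + 432) - 1*11476 = -289212/665132 - 11476 = -289212*1/665132 - 11476 = -72303/166283 - 11476 = -1908336011/166283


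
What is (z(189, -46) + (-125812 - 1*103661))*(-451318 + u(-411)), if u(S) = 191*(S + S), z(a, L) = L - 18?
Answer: 139631947840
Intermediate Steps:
z(a, L) = -18 + L
u(S) = 382*S (u(S) = 191*(2*S) = 382*S)
(z(189, -46) + (-125812 - 1*103661))*(-451318 + u(-411)) = ((-18 - 46) + (-125812 - 1*103661))*(-451318 + 382*(-411)) = (-64 + (-125812 - 103661))*(-451318 - 157002) = (-64 - 229473)*(-608320) = -229537*(-608320) = 139631947840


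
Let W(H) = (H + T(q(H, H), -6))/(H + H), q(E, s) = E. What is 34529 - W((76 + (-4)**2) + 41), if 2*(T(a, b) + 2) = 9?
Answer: 18369157/532 ≈ 34529.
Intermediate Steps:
T(a, b) = 5/2 (T(a, b) = -2 + (1/2)*9 = -2 + 9/2 = 5/2)
W(H) = (5/2 + H)/(2*H) (W(H) = (H + 5/2)/(H + H) = (5/2 + H)/((2*H)) = (5/2 + H)*(1/(2*H)) = (5/2 + H)/(2*H))
34529 - W((76 + (-4)**2) + 41) = 34529 - (5 + 2*((76 + (-4)**2) + 41))/(4*((76 + (-4)**2) + 41)) = 34529 - (5 + 2*((76 + 16) + 41))/(4*((76 + 16) + 41)) = 34529 - (5 + 2*(92 + 41))/(4*(92 + 41)) = 34529 - (5 + 2*133)/(4*133) = 34529 - (5 + 266)/(4*133) = 34529 - 271/(4*133) = 34529 - 1*271/532 = 34529 - 271/532 = 18369157/532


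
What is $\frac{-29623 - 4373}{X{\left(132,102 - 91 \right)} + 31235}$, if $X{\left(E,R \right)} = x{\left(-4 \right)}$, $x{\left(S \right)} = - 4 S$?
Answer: $- \frac{11332}{10417} \approx -1.0878$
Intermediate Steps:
$X{\left(E,R \right)} = 16$ ($X{\left(E,R \right)} = \left(-4\right) \left(-4\right) = 16$)
$\frac{-29623 - 4373}{X{\left(132,102 - 91 \right)} + 31235} = \frac{-29623 - 4373}{16 + 31235} = - \frac{33996}{31251} = \left(-33996\right) \frac{1}{31251} = - \frac{11332}{10417}$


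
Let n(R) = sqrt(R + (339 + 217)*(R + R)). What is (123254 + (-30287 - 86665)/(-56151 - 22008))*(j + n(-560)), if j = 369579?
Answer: 1186783010157234/26053 + 89912912488*I*sqrt(795)/26053 ≈ 4.5553e+10 + 9.7308e+7*I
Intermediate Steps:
n(R) = sqrt(1113)*sqrt(R) (n(R) = sqrt(R + 556*(2*R)) = sqrt(R + 1112*R) = sqrt(1113*R) = sqrt(1113)*sqrt(R))
(123254 + (-30287 - 86665)/(-56151 - 22008))*(j + n(-560)) = (123254 + (-30287 - 86665)/(-56151 - 22008))*(369579 + sqrt(1113)*sqrt(-560)) = (123254 - 116952/(-78159))*(369579 + sqrt(1113)*(4*I*sqrt(35))) = (123254 - 116952*(-1/78159))*(369579 + 28*I*sqrt(795)) = (123254 + 38984/26053)*(369579 + 28*I*sqrt(795)) = 3211175446*(369579 + 28*I*sqrt(795))/26053 = 1186783010157234/26053 + 89912912488*I*sqrt(795)/26053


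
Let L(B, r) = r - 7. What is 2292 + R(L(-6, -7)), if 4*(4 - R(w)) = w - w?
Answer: 2296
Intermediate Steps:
L(B, r) = -7 + r
R(w) = 4 (R(w) = 4 - (w - w)/4 = 4 - ¼*0 = 4 + 0 = 4)
2292 + R(L(-6, -7)) = 2292 + 4 = 2296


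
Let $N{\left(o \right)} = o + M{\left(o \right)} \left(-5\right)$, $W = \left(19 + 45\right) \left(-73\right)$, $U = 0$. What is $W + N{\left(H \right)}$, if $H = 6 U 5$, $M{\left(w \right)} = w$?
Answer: $-4672$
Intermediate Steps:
$H = 0$ ($H = 6 \cdot 0 \cdot 5 = 0 \cdot 5 = 0$)
$W = -4672$ ($W = 64 \left(-73\right) = -4672$)
$N{\left(o \right)} = - 4 o$ ($N{\left(o \right)} = o + o \left(-5\right) = o - 5 o = - 4 o$)
$W + N{\left(H \right)} = -4672 - 0 = -4672 + 0 = -4672$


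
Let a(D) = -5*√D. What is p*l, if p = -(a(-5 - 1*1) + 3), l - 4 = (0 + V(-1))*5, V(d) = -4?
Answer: 48 - 80*I*√6 ≈ 48.0 - 195.96*I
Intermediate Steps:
l = -16 (l = 4 + (0 - 4)*5 = 4 - 4*5 = 4 - 20 = -16)
p = -3 + 5*I*√6 (p = -(-5*√(-5 - 1*1) + 3) = -(-5*√(-5 - 1) + 3) = -(-5*I*√6 + 3) = -(3 - 5*I*√6) = -3 + 5*I*√6 ≈ -3.0 + 12.247*I)
p*l = (-3 + 5*I*√6)*(-16) = 48 - 80*I*√6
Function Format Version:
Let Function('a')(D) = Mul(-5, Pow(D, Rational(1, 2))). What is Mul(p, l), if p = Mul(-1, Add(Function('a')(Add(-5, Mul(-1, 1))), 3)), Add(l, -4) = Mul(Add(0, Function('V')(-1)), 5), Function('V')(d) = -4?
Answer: Add(48, Mul(-80, I, Pow(6, Rational(1, 2)))) ≈ Add(48.000, Mul(-195.96, I))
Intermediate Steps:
l = -16 (l = Add(4, Mul(Add(0, -4), 5)) = Add(4, Mul(-4, 5)) = Add(4, -20) = -16)
p = Add(-3, Mul(5, I, Pow(6, Rational(1, 2)))) (p = Mul(-1, Add(Mul(-5, Pow(Add(-5, Mul(-1, 1)), Rational(1, 2))), 3)) = Mul(-1, Add(Mul(-5, Pow(Add(-5, -1), Rational(1, 2))), 3)) = Mul(-1, Add(Mul(-5, Pow(-6, Rational(1, 2))), 3)) = Mul(-1, Add(Mul(-5, Mul(I, Pow(6, Rational(1, 2)))), 3)) = Mul(-1, Add(Mul(-5, I, Pow(6, Rational(1, 2))), 3)) = Mul(-1, Add(3, Mul(-5, I, Pow(6, Rational(1, 2))))) = Add(-3, Mul(5, I, Pow(6, Rational(1, 2)))) ≈ Add(-3.0000, Mul(12.247, I)))
Mul(p, l) = Mul(Add(-3, Mul(5, I, Pow(6, Rational(1, 2)))), -16) = Add(48, Mul(-80, I, Pow(6, Rational(1, 2))))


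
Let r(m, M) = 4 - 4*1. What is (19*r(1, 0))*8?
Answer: 0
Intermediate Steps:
r(m, M) = 0 (r(m, M) = 4 - 4 = 0)
(19*r(1, 0))*8 = (19*0)*8 = 0*8 = 0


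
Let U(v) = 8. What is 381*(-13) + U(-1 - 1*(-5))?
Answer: -4945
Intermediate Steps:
381*(-13) + U(-1 - 1*(-5)) = 381*(-13) + 8 = -4953 + 8 = -4945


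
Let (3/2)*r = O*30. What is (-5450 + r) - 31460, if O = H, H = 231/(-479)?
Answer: -17684510/479 ≈ -36920.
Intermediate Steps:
H = -231/479 (H = 231*(-1/479) = -231/479 ≈ -0.48225)
O = -231/479 ≈ -0.48225
r = -4620/479 (r = 2*(-231/479*30)/3 = (⅔)*(-6930/479) = -4620/479 ≈ -9.6451)
(-5450 + r) - 31460 = (-5450 - 4620/479) - 31460 = -2615170/479 - 31460 = -17684510/479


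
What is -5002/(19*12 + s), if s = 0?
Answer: -2501/114 ≈ -21.939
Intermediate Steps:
-5002/(19*12 + s) = -5002/(19*12 + 0) = -5002/(228 + 0) = -5002/228 = -5002*1/228 = -2501/114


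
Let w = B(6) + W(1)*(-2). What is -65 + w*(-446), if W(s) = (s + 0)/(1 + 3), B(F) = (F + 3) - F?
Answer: -1180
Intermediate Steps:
B(F) = 3 (B(F) = (3 + F) - F = 3)
W(s) = s/4
w = 5/2 (w = 3 + ((¼)*1)*(-2) = 3 + (¼)*(-2) = 3 - ½ = 5/2 ≈ 2.5000)
-65 + w*(-446) = -65 + (5/2)*(-446) = -65 - 1115 = -1180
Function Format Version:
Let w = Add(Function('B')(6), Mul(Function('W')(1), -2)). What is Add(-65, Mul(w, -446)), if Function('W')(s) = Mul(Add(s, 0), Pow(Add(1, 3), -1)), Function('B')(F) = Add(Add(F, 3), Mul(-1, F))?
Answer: -1180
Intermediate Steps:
Function('B')(F) = 3 (Function('B')(F) = Add(Add(3, F), Mul(-1, F)) = 3)
Function('W')(s) = Mul(Rational(1, 4), s) (Function('W')(s) = Mul(s, Pow(4, -1)) = Mul(s, Rational(1, 4)) = Mul(Rational(1, 4), s))
w = Rational(5, 2) (w = Add(3, Mul(Mul(Rational(1, 4), 1), -2)) = Add(3, Mul(Rational(1, 4), -2)) = Add(3, Rational(-1, 2)) = Rational(5, 2) ≈ 2.5000)
Add(-65, Mul(w, -446)) = Add(-65, Mul(Rational(5, 2), -446)) = Add(-65, -1115) = -1180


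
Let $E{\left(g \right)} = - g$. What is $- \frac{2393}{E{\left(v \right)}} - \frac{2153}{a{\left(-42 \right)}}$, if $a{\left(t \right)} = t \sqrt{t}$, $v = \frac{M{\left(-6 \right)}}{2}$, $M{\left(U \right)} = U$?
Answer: $- \frac{2393}{3} - \frac{2153 i \sqrt{42}}{1764} \approx -797.67 - 7.9099 i$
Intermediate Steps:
$v = -3$ ($v = - \frac{6}{2} = \left(-6\right) \frac{1}{2} = -3$)
$a{\left(t \right)} = t^{\frac{3}{2}}$
$- \frac{2393}{E{\left(v \right)}} - \frac{2153}{a{\left(-42 \right)}} = - \frac{2393}{\left(-1\right) \left(-3\right)} - \frac{2153}{\left(-42\right)^{\frac{3}{2}}} = - \frac{2393}{3} - \frac{2153}{\left(-42\right) i \sqrt{42}} = \left(-2393\right) \frac{1}{3} - 2153 \frac{i \sqrt{42}}{1764} = - \frac{2393}{3} - \frac{2153 i \sqrt{42}}{1764}$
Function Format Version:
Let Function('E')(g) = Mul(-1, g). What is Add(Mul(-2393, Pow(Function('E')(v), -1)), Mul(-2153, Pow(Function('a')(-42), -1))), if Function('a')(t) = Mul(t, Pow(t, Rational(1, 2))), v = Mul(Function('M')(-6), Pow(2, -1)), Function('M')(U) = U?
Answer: Add(Rational(-2393, 3), Mul(Rational(-2153, 1764), I, Pow(42, Rational(1, 2)))) ≈ Add(-797.67, Mul(-7.9099, I))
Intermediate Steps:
v = -3 (v = Mul(-6, Pow(2, -1)) = Mul(-6, Rational(1, 2)) = -3)
Function('a')(t) = Pow(t, Rational(3, 2))
Add(Mul(-2393, Pow(Function('E')(v), -1)), Mul(-2153, Pow(Function('a')(-42), -1))) = Add(Mul(-2393, Pow(Mul(-1, -3), -1)), Mul(-2153, Pow(Pow(-42, Rational(3, 2)), -1))) = Add(Mul(-2393, Pow(3, -1)), Mul(-2153, Pow(Mul(-42, I, Pow(42, Rational(1, 2))), -1))) = Add(Mul(-2393, Rational(1, 3)), Mul(-2153, Mul(Rational(1, 1764), I, Pow(42, Rational(1, 2))))) = Add(Rational(-2393, 3), Mul(Rational(-2153, 1764), I, Pow(42, Rational(1, 2))))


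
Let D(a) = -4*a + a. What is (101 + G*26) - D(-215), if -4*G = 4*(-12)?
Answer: -232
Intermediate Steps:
G = 12 (G = -(-12) = -¼*(-48) = 12)
D(a) = -3*a
(101 + G*26) - D(-215) = (101 + 12*26) - (-3)*(-215) = (101 + 312) - 1*645 = 413 - 645 = -232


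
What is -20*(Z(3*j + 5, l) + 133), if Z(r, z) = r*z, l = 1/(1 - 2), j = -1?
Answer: -2620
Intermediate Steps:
l = -1 (l = 1/(-1) = -1)
-20*(Z(3*j + 5, l) + 133) = -20*((3*(-1) + 5)*(-1) + 133) = -20*((-3 + 5)*(-1) + 133) = -20*(2*(-1) + 133) = -20*(-2 + 133) = -20*131 = -2620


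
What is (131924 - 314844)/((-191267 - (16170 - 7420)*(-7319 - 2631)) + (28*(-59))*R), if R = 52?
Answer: -182920/86785329 ≈ -0.0021077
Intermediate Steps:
(131924 - 314844)/((-191267 - (16170 - 7420)*(-7319 - 2631)) + (28*(-59))*R) = (131924 - 314844)/((-191267 - (16170 - 7420)*(-7319 - 2631)) + (28*(-59))*52) = -182920/((-191267 - 8750*(-9950)) - 1652*52) = -182920/((-191267 - 1*(-87062500)) - 85904) = -182920/((-191267 + 87062500) - 85904) = -182920/(86871233 - 85904) = -182920/86785329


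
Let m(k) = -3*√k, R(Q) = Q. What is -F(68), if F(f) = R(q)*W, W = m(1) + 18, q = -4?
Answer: 60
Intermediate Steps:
W = 15 (W = -3*√1 + 18 = -3*1 + 18 = -3 + 18 = 15)
F(f) = -60 (F(f) = -4*15 = -60)
-F(68) = -1*(-60) = 60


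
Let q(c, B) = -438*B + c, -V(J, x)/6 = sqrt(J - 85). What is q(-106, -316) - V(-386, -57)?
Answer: 138302 + 6*I*sqrt(471) ≈ 1.383e+5 + 130.22*I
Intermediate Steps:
V(J, x) = -6*sqrt(-85 + J) (V(J, x) = -6*sqrt(J - 85) = -6*sqrt(-85 + J))
q(c, B) = c - 438*B
q(-106, -316) - V(-386, -57) = (-106 - 438*(-316)) - (-6)*sqrt(-85 - 386) = (-106 + 138408) - (-6)*sqrt(-471) = 138302 - (-6)*I*sqrt(471) = 138302 + 6*I*sqrt(471)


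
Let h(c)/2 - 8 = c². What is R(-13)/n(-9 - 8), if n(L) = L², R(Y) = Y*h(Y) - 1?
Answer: -4603/289 ≈ -15.927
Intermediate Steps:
h(c) = 16 + 2*c²
R(Y) = -1 + Y*(16 + 2*Y²) (R(Y) = Y*(16 + 2*Y²) - 1 = -1 + Y*(16 + 2*Y²))
R(-13)/n(-9 - 8) = (-1 + 2*(-13)*(8 + (-13)²))/((-9 - 8)²) = (-1 + 2*(-13)*(8 + 169))/((-17)²) = (-1 + 2*(-13)*177)/289 = (-1 - 4602)*(1/289) = -4603*1/289 = -4603/289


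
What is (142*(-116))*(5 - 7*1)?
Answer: 32944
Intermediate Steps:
(142*(-116))*(5 - 7*1) = -16472*(5 - 7) = -16472*(-2) = 32944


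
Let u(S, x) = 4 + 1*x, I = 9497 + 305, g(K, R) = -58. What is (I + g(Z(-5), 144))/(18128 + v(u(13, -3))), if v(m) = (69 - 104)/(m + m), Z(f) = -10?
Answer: 672/1249 ≈ 0.53803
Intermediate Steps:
I = 9802
u(S, x) = 4 + x
v(m) = -35/(2*m) (v(m) = -35*1/(2*m) = -35/(2*m))
(I + g(Z(-5), 144))/(18128 + v(u(13, -3))) = (9802 - 58)/(18128 - 35/(2*(4 - 3))) = 9744/(18128 - 35/2/1) = 9744/(18128 - 35/2*1) = 9744/(18128 - 35/2) = 9744/(36221/2) = 9744*(2/36221) = 672/1249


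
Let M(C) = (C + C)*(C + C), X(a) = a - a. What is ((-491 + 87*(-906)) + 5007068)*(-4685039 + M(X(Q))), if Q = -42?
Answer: -23086724357445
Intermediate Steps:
X(a) = 0
M(C) = 4*C² (M(C) = (2*C)*(2*C) = 4*C²)
((-491 + 87*(-906)) + 5007068)*(-4685039 + M(X(Q))) = ((-491 + 87*(-906)) + 5007068)*(-4685039 + 4*0²) = ((-491 - 78822) + 5007068)*(-4685039 + 4*0) = (-79313 + 5007068)*(-4685039 + 0) = 4927755*(-4685039) = -23086724357445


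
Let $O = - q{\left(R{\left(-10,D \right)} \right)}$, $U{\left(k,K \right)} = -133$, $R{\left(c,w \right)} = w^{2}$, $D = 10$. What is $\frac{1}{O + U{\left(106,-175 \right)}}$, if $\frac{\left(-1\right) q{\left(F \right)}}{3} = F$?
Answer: $\frac{1}{167} \approx 0.005988$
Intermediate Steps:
$q{\left(F \right)} = - 3 F$
$O = 300$ ($O = - \left(-3\right) 10^{2} = - \left(-3\right) 100 = \left(-1\right) \left(-300\right) = 300$)
$\frac{1}{O + U{\left(106,-175 \right)}} = \frac{1}{300 - 133} = \frac{1}{167}$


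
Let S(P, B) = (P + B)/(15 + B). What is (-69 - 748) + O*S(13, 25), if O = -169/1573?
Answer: -1977387/2420 ≈ -817.10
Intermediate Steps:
O = -13/121 (O = -169*1/1573 = -13/121 ≈ -0.10744)
S(P, B) = (B + P)/(15 + B)
(-69 - 748) + O*S(13, 25) = (-69 - 748) - 13*(25 + 13)/(121*(15 + 25)) = -817 - 13*38/(121*40) = -817 - 13*38/4840 = -817 - 13/121*19/20 = -817 - 247/2420 = -1977387/2420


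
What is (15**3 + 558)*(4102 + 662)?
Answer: 18736812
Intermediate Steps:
(15**3 + 558)*(4102 + 662) = (3375 + 558)*4764 = 3933*4764 = 18736812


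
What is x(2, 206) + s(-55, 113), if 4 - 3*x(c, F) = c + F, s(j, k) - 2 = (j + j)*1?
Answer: -176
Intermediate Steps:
s(j, k) = 2 + 2*j (s(j, k) = 2 + (j + j)*1 = 2 + (2*j)*1 = 2 + 2*j)
x(c, F) = 4/3 - F/3 - c/3 (x(c, F) = 4/3 - (c + F)/3 = 4/3 - (F + c)/3 = 4/3 + (-F/3 - c/3) = 4/3 - F/3 - c/3)
x(2, 206) + s(-55, 113) = (4/3 - ⅓*206 - ⅓*2) + (2 + 2*(-55)) = (4/3 - 206/3 - ⅔) + (2 - 110) = -68 - 108 = -176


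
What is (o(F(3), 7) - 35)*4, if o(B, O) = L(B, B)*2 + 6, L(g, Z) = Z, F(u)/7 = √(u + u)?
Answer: -116 + 56*√6 ≈ 21.171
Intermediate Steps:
F(u) = 7*√2*√u (F(u) = 7*√(u + u) = 7*√(2*u) = 7*(√2*√u) = 7*√2*√u)
o(B, O) = 6 + 2*B (o(B, O) = B*2 + 6 = 2*B + 6 = 6 + 2*B)
(o(F(3), 7) - 35)*4 = ((6 + 2*(7*√2*√3)) - 35)*4 = ((6 + 2*(7*√6)) - 35)*4 = ((6 + 14*√6) - 35)*4 = (-29 + 14*√6)*4 = -116 + 56*√6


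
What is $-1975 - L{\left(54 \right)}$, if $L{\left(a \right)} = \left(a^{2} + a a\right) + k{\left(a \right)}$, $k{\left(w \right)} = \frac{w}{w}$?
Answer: $-7808$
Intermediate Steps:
$k{\left(w \right)} = 1$
$L{\left(a \right)} = 1 + 2 a^{2}$ ($L{\left(a \right)} = \left(a^{2} + a a\right) + 1 = \left(a^{2} + a^{2}\right) + 1 = 2 a^{2} + 1 = 1 + 2 a^{2}$)
$-1975 - L{\left(54 \right)} = -1975 - \left(1 + 2 \cdot 54^{2}\right) = -1975 - \left(1 + 2 \cdot 2916\right) = -1975 - \left(1 + 5832\right) = -1975 - 5833 = -7808$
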